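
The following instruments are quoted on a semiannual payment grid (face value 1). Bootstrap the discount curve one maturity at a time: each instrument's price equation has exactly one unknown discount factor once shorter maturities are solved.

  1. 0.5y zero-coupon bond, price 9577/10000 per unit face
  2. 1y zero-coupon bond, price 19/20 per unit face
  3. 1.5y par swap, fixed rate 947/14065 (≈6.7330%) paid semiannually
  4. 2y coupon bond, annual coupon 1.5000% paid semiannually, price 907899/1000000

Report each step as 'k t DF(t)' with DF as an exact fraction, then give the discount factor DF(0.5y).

1 1/2 9577/10000
2 1 19/20
3 3/2 9053/10000
4 2 4401/5000
DF(0.5y) = 9577/10000 ≈ 0.957700

step 1 [0.5y] zero: DF = P = 9577/10000 ≈ 0.957700
step 2 [1y] zero: DF = P = 19/20 ≈ 0.950000
step 3 [1.5y] swap r/2=947/28130: DF=(1 − 947/28130·(0.957700+0.950000))/(1+947/28130) = 9053/10000 ≈ 0.905300
step 4 [2y] bond c/2=3/400: DF=(907899/1000000 − 3/400·(0.957700+0.950000+0.905300))/(1+3/400) = 4401/5000 ≈ 0.880200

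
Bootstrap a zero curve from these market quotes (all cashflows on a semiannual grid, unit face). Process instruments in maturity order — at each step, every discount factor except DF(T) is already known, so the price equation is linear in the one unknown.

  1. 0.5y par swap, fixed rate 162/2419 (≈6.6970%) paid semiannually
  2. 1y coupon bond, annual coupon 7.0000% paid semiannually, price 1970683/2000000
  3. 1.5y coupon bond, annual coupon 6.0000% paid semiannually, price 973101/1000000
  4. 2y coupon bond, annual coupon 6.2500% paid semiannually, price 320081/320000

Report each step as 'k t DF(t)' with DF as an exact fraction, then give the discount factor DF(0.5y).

1 1/2 2419/2500
2 1 9193/10000
3 3/2 4449/5000
4 2 4429/5000
DF(0.5y) = 2419/2500 ≈ 0.967600

step 1 [0.5y] swap r/2=81/2419: DF=(1 − 81/2419·(0))/(1+81/2419) = 2419/2500 ≈ 0.967600
step 2 [1y] bond c/2=7/200: DF=(1970683/2000000 − 7/200·(0.967600))/(1+7/200) = 9193/10000 ≈ 0.919300
step 3 [1.5y] bond c/2=3/100: DF=(973101/1000000 − 3/100·(0.967600+0.919300))/(1+3/100) = 4449/5000 ≈ 0.889800
step 4 [2y] bond c/2=1/32: DF=(320081/320000 − 1/32·(0.967600+0.919300+0.889800))/(1+1/32) = 4429/5000 ≈ 0.885800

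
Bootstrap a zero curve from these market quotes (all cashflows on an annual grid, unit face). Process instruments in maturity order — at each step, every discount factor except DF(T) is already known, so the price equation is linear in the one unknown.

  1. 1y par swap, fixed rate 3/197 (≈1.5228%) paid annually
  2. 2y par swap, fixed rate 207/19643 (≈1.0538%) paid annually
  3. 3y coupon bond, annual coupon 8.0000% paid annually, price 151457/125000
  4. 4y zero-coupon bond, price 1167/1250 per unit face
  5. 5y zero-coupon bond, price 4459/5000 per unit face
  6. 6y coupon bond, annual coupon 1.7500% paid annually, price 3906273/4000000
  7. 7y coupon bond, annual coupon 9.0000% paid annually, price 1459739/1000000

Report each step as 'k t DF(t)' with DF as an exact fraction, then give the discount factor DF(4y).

step 1 [1y] swap r/1=3/197: DF=(1 − 3/197·(0))/(1+3/197) = 197/200 ≈ 0.985000
step 2 [2y] swap r/1=207/19643: DF=(1 − 207/19643·(0.985000))/(1+207/19643) = 9793/10000 ≈ 0.979300
step 3 [3y] bond c/1=2/25: DF=(151457/125000 − 2/25·(0.985000+0.979300))/(1+2/25) = 2441/2500 ≈ 0.976400
step 4 [4y] zero: DF = P = 1167/1250 ≈ 0.933600
step 5 [5y] zero: DF = P = 4459/5000 ≈ 0.891800
step 6 [6y] bond c/1=7/400: DF=(3906273/4000000 − 7/400·(0.985000+0.979300+0.976400+0.933600+0.891800))/(1+7/400) = 4389/5000 ≈ 0.877800
step 7 [7y] bond c/1=9/100: DF=(1459739/1000000 − 9/100·(0.985000+0.979300+0.976400+0.933600+0.891800+0.877800))/(1+9/100) = 2183/2500 ≈ 0.873200

1 1 197/200
2 2 9793/10000
3 3 2441/2500
4 4 1167/1250
5 5 4459/5000
6 6 4389/5000
7 7 2183/2500
DF(4y) = 1167/1250 ≈ 0.933600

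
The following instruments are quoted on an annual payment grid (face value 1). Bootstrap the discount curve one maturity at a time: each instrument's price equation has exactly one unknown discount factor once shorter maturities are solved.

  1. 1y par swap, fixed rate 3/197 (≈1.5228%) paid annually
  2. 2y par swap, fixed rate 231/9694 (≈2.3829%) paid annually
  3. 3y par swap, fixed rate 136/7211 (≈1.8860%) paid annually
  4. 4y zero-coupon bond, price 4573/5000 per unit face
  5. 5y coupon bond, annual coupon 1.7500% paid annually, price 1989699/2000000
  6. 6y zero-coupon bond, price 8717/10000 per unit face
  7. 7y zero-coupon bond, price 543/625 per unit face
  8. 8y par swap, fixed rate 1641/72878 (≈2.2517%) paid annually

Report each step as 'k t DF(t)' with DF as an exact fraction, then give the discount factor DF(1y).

step 1 [1y] swap r/1=3/197: DF=(1 − 3/197·(0))/(1+3/197) = 197/200 ≈ 0.985000
step 2 [2y] swap r/1=231/9694: DF=(1 − 231/9694·(0.985000))/(1+231/9694) = 4769/5000 ≈ 0.953800
step 3 [3y] swap r/1=136/7211: DF=(1 − 136/7211·(0.985000+0.953800))/(1+136/7211) = 591/625 ≈ 0.945600
step 4 [4y] zero: DF = P = 4573/5000 ≈ 0.914600
step 5 [5y] bond c/1=7/400: DF=(1989699/2000000 − 7/400·(0.985000+0.953800+0.945600+0.914600))/(1+7/400) = 2281/2500 ≈ 0.912400
step 6 [6y] zero: DF = P = 8717/10000 ≈ 0.871700
step 7 [7y] zero: DF = P = 543/625 ≈ 0.868800
step 8 [8y] swap r/1=1641/72878: DF=(1 − 1641/72878·(0.985000+0.953800+0.945600+0.914600+0.912400+0.871700+0.868800))/(1+1641/72878) = 8359/10000 ≈ 0.835900

1 1 197/200
2 2 4769/5000
3 3 591/625
4 4 4573/5000
5 5 2281/2500
6 6 8717/10000
7 7 543/625
8 8 8359/10000
DF(1y) = 197/200 ≈ 0.985000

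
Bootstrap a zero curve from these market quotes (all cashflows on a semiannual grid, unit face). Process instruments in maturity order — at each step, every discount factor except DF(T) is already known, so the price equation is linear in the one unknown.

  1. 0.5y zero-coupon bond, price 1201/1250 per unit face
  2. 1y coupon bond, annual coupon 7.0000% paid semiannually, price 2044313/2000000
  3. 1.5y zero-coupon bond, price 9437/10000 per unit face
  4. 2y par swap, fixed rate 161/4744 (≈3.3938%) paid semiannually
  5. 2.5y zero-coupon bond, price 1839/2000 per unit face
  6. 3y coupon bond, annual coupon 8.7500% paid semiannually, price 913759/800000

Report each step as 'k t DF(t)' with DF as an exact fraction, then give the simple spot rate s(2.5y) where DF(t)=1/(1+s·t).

1 1/2 1201/1250
2 1 9551/10000
3 3/2 9437/10000
4 2 2339/2500
5 5/2 1839/2000
6 3 8967/10000
s(2.5y) = (1/(1839/2000) − 1)/(5/2) = 322/9195 ≈ 3.5019%

step 1 [0.5y] zero: DF = P = 1201/1250 ≈ 0.960800
step 2 [1y] bond c/2=7/200: DF=(2044313/2000000 − 7/200·(0.960800))/(1+7/200) = 9551/10000 ≈ 0.955100
step 3 [1.5y] zero: DF = P = 9437/10000 ≈ 0.943700
step 4 [2y] swap r/2=161/9488: DF=(1 − 161/9488·(0.960800+0.955100+0.943700))/(1+161/9488) = 2339/2500 ≈ 0.935600
step 5 [2.5y] zero: DF = P = 1839/2000 ≈ 0.919500
step 6 [3y] bond c/2=7/160: DF=(913759/800000 − 7/160·(0.960800+0.955100+0.943700+0.935600+0.919500))/(1+7/160) = 8967/10000 ≈ 0.896700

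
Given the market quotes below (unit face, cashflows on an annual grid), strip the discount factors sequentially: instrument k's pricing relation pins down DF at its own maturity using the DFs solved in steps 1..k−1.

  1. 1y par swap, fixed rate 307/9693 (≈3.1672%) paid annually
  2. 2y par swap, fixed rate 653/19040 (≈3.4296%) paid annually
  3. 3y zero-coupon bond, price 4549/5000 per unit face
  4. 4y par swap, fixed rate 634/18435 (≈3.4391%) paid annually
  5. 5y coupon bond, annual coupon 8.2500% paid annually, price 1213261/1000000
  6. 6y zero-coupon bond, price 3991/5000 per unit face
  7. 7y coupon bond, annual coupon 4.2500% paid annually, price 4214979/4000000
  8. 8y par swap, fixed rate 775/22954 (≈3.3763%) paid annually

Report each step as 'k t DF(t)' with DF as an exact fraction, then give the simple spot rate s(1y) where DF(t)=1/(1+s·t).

1 1 9693/10000
2 2 9347/10000
3 3 4549/5000
4 4 2183/2500
5 5 4199/5000
6 6 3991/5000
7 7 7937/10000
8 8 307/400
s(1y) = (1/(9693/10000) − 1)/(1) = 307/9693 ≈ 3.1672%

step 1 [1y] swap r/1=307/9693: DF=(1 − 307/9693·(0))/(1+307/9693) = 9693/10000 ≈ 0.969300
step 2 [2y] swap r/1=653/19040: DF=(1 − 653/19040·(0.969300))/(1+653/19040) = 9347/10000 ≈ 0.934700
step 3 [3y] zero: DF = P = 4549/5000 ≈ 0.909800
step 4 [4y] swap r/1=634/18435: DF=(1 − 634/18435·(0.969300+0.934700+0.909800))/(1+634/18435) = 2183/2500 ≈ 0.873200
step 5 [5y] bond c/1=33/400: DF=(1213261/1000000 − 33/400·(0.969300+0.934700+0.909800+0.873200))/(1+33/400) = 4199/5000 ≈ 0.839800
step 6 [6y] zero: DF = P = 3991/5000 ≈ 0.798200
step 7 [7y] bond c/1=17/400: DF=(4214979/4000000 − 17/400·(0.969300+0.934700+0.909800+0.873200+0.839800+0.798200))/(1+17/400) = 7937/10000 ≈ 0.793700
step 8 [8y] swap r/1=775/22954: DF=(1 − 775/22954·(0.969300+0.934700+0.909800+0.873200+0.839800+0.798200+0.793700))/(1+775/22954) = 307/400 ≈ 0.767500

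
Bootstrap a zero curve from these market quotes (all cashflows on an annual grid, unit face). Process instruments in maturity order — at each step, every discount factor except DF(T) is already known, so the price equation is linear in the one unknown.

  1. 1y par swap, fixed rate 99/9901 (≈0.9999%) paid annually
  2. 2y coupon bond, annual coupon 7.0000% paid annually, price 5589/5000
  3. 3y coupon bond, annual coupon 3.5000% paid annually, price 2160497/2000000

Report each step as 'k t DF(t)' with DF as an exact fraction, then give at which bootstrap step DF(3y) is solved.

step 1 [1y] swap r/1=99/9901: DF=(1 − 99/9901·(0))/(1+99/9901) = 9901/10000 ≈ 0.990100
step 2 [2y] bond c/1=7/100: DF=(5589/5000 − 7/100·(0.990100))/(1+7/100) = 9799/10000 ≈ 0.979900
step 3 [3y] bond c/1=7/200: DF=(2160497/2000000 − 7/200·(0.990100+0.979900))/(1+7/200) = 9771/10000 ≈ 0.977100

1 1 9901/10000
2 2 9799/10000
3 3 9771/10000
DF(3y) is solved at step 3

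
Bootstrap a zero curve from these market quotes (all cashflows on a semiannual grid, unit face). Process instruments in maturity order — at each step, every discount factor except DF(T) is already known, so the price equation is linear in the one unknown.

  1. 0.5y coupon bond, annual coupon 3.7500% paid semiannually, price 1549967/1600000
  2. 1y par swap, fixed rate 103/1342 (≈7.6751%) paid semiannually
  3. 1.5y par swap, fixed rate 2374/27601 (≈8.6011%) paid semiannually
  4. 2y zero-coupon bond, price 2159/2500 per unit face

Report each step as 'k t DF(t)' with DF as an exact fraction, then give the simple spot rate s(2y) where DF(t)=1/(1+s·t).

step 1 [0.5y] bond c/2=3/160: DF=(1549967/1600000 − 3/160·(0))/(1+3/160) = 9509/10000 ≈ 0.950900
step 2 [1y] swap r/2=103/2684: DF=(1 − 103/2684·(0.950900))/(1+103/2684) = 9279/10000 ≈ 0.927900
step 3 [1.5y] swap r/2=1187/27601: DF=(1 − 1187/27601·(0.950900+0.927900))/(1+1187/27601) = 8813/10000 ≈ 0.881300
step 4 [2y] zero: DF = P = 2159/2500 ≈ 0.863600

1 1/2 9509/10000
2 1 9279/10000
3 3/2 8813/10000
4 2 2159/2500
s(2y) = (1/(2159/2500) − 1)/(2) = 341/4318 ≈ 7.8972%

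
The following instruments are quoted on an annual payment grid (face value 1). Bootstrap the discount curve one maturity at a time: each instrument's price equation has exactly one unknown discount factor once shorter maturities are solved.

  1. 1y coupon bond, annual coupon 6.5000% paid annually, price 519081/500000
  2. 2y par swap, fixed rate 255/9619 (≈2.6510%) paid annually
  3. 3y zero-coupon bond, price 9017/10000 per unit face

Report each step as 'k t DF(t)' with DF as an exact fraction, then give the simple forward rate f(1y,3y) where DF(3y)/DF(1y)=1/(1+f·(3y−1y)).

1 1 2437/2500
2 2 949/1000
3 3 9017/10000
f(1y,3y) = ((2437/2500)/(9017/10000) − 1)/(2) = 731/18034 ≈ 4.0535%

step 1 [1y] bond c/1=13/200: DF=(519081/500000 − 13/200·(0))/(1+13/200) = 2437/2500 ≈ 0.974800
step 2 [2y] swap r/1=255/9619: DF=(1 − 255/9619·(0.974800))/(1+255/9619) = 949/1000 ≈ 0.949000
step 3 [3y] zero: DF = P = 9017/10000 ≈ 0.901700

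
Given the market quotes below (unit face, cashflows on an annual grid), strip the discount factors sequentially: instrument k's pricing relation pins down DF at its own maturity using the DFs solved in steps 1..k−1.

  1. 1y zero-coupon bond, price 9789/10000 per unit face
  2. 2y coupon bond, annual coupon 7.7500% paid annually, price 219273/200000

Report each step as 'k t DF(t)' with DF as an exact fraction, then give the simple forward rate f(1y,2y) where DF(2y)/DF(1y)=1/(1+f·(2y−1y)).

step 1 [1y] zero: DF = P = 9789/10000 ≈ 0.978900
step 2 [2y] bond c/1=31/400: DF=(219273/200000 − 31/400·(0.978900))/(1+31/400) = 9471/10000 ≈ 0.947100

1 1 9789/10000
2 2 9471/10000
f(1y,2y) = ((9789/10000)/(9471/10000) − 1)/(1) = 106/3157 ≈ 3.3576%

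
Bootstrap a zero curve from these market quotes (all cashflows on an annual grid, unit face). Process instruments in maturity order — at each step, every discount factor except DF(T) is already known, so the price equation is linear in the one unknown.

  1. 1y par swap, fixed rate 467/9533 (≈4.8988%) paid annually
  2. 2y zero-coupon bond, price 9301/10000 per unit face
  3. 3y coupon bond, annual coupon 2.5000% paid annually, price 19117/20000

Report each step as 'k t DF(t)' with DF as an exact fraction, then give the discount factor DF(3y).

step 1 [1y] swap r/1=467/9533: DF=(1 − 467/9533·(0))/(1+467/9533) = 9533/10000 ≈ 0.953300
step 2 [2y] zero: DF = P = 9301/10000 ≈ 0.930100
step 3 [3y] bond c/1=1/40: DF=(19117/20000 − 1/40·(0.953300+0.930100))/(1+1/40) = 4433/5000 ≈ 0.886600

1 1 9533/10000
2 2 9301/10000
3 3 4433/5000
DF(3y) = 4433/5000 ≈ 0.886600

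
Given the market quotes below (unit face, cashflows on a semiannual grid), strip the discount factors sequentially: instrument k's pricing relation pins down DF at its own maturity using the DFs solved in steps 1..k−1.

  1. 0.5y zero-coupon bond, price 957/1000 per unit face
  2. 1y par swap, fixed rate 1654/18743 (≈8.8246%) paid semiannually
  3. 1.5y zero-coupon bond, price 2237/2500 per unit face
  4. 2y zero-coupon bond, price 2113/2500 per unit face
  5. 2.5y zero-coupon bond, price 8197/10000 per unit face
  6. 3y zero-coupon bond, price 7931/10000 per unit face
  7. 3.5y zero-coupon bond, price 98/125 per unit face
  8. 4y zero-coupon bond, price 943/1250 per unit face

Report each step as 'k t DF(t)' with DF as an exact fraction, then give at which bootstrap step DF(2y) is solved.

1 1/2 957/1000
2 1 9173/10000
3 3/2 2237/2500
4 2 2113/2500
5 5/2 8197/10000
6 3 7931/10000
7 7/2 98/125
8 4 943/1250
DF(2y) is solved at step 4

step 1 [0.5y] zero: DF = P = 957/1000 ≈ 0.957000
step 2 [1y] swap r/2=827/18743: DF=(1 − 827/18743·(0.957000))/(1+827/18743) = 9173/10000 ≈ 0.917300
step 3 [1.5y] zero: DF = P = 2237/2500 ≈ 0.894800
step 4 [2y] zero: DF = P = 2113/2500 ≈ 0.845200
step 5 [2.5y] zero: DF = P = 8197/10000 ≈ 0.819700
step 6 [3y] zero: DF = P = 7931/10000 ≈ 0.793100
step 7 [3.5y] zero: DF = P = 98/125 ≈ 0.784000
step 8 [4y] zero: DF = P = 943/1250 ≈ 0.754400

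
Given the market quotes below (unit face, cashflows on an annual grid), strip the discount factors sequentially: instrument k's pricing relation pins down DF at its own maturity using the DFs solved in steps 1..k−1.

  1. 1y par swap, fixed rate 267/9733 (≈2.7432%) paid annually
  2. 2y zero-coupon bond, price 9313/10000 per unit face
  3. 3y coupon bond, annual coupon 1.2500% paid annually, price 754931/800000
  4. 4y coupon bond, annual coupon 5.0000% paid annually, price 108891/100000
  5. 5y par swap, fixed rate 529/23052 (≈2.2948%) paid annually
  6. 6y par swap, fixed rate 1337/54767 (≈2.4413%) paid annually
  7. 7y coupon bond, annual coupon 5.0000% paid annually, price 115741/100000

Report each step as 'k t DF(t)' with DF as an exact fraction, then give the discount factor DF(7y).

step 1 [1y] swap r/1=267/9733: DF=(1 − 267/9733·(0))/(1+267/9733) = 9733/10000 ≈ 0.973300
step 2 [2y] zero: DF = P = 9313/10000 ≈ 0.931300
step 3 [3y] bond c/1=1/80: DF=(754931/800000 − 1/80·(0.973300+0.931300))/(1+1/80) = 1817/2000 ≈ 0.908500
step 4 [4y] bond c/1=1/20: DF=(108891/100000 − 1/20·(0.973300+0.931300+0.908500))/(1+1/20) = 9031/10000 ≈ 0.903100
step 5 [5y] swap r/1=529/23052: DF=(1 − 529/23052·(0.973300+0.931300+0.908500+0.903100))/(1+529/23052) = 4471/5000 ≈ 0.894200
step 6 [6y] swap r/1=1337/54767: DF=(1 − 1337/54767·(0.973300+0.931300+0.908500+0.903100+0.894200))/(1+1337/54767) = 8663/10000 ≈ 0.866300
step 7 [7y] bond c/1=1/20: DF=(115741/100000 − 1/20·(0.973300+0.931300+0.908500+0.903100+0.894200+0.866300))/(1+1/20) = 1683/2000 ≈ 0.841500

1 1 9733/10000
2 2 9313/10000
3 3 1817/2000
4 4 9031/10000
5 5 4471/5000
6 6 8663/10000
7 7 1683/2000
DF(7y) = 1683/2000 ≈ 0.841500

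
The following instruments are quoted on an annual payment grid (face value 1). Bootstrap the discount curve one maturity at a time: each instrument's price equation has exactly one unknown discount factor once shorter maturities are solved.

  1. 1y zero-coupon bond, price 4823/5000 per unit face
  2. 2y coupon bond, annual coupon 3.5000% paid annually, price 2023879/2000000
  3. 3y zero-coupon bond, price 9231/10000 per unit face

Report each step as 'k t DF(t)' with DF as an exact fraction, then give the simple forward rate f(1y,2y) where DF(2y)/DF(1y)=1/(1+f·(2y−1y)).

1 1 4823/5000
2 2 9451/10000
3 3 9231/10000
f(1y,2y) = ((4823/5000)/(9451/10000) − 1)/(1) = 15/727 ≈ 2.0633%

step 1 [1y] zero: DF = P = 4823/5000 ≈ 0.964600
step 2 [2y] bond c/1=7/200: DF=(2023879/2000000 − 7/200·(0.964600))/(1+7/200) = 9451/10000 ≈ 0.945100
step 3 [3y] zero: DF = P = 9231/10000 ≈ 0.923100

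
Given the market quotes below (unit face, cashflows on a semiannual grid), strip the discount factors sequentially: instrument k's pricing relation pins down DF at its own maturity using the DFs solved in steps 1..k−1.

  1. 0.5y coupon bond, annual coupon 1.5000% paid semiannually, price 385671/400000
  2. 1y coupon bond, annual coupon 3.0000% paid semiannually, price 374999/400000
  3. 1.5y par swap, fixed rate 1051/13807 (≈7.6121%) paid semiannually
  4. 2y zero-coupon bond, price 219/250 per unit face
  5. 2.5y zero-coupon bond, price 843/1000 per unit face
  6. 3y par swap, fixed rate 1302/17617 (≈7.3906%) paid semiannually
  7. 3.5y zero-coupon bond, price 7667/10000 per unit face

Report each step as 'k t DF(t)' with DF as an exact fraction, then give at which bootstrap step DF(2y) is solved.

1 1/2 957/1000
2 1 1819/2000
3 3/2 8949/10000
4 2 219/250
5 5/2 843/1000
6 3 8047/10000
7 7/2 7667/10000
DF(2y) is solved at step 4

step 1 [0.5y] bond c/2=3/400: DF=(385671/400000 − 3/400·(0))/(1+3/400) = 957/1000 ≈ 0.957000
step 2 [1y] bond c/2=3/200: DF=(374999/400000 − 3/200·(0.957000))/(1+3/200) = 1819/2000 ≈ 0.909500
step 3 [1.5y] swap r/2=1051/27614: DF=(1 − 1051/27614·(0.957000+0.909500))/(1+1051/27614) = 8949/10000 ≈ 0.894900
step 4 [2y] zero: DF = P = 219/250 ≈ 0.876000
step 5 [2.5y] zero: DF = P = 843/1000 ≈ 0.843000
step 6 [3y] swap r/2=651/17617: DF=(1 − 651/17617·(0.957000+0.909500+0.894900+0.876000+0.843000))/(1+651/17617) = 8047/10000 ≈ 0.804700
step 7 [3.5y] zero: DF = P = 7667/10000 ≈ 0.766700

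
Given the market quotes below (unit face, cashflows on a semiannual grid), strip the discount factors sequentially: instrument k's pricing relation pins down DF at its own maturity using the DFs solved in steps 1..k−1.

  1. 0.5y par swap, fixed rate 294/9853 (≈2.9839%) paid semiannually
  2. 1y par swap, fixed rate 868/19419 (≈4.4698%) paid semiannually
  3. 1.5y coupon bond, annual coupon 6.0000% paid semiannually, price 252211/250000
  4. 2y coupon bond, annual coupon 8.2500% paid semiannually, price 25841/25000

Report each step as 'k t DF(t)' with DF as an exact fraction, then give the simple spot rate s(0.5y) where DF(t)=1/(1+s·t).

step 1 [0.5y] swap r/2=147/9853: DF=(1 − 147/9853·(0))/(1+147/9853) = 9853/10000 ≈ 0.985300
step 2 [1y] swap r/2=434/19419: DF=(1 − 434/19419·(0.985300))/(1+434/19419) = 4783/5000 ≈ 0.956600
step 3 [1.5y] bond c/2=3/100: DF=(252211/250000 − 3/100·(0.985300+0.956600))/(1+3/100) = 9229/10000 ≈ 0.922900
step 4 [2y] bond c/2=33/800: DF=(25841/25000 − 33/800·(0.985300+0.956600+0.922900))/(1+33/800) = 1099/1250 ≈ 0.879200

1 1/2 9853/10000
2 1 4783/5000
3 3/2 9229/10000
4 2 1099/1250
s(0.5y) = (1/(9853/10000) − 1)/(1/2) = 294/9853 ≈ 2.9839%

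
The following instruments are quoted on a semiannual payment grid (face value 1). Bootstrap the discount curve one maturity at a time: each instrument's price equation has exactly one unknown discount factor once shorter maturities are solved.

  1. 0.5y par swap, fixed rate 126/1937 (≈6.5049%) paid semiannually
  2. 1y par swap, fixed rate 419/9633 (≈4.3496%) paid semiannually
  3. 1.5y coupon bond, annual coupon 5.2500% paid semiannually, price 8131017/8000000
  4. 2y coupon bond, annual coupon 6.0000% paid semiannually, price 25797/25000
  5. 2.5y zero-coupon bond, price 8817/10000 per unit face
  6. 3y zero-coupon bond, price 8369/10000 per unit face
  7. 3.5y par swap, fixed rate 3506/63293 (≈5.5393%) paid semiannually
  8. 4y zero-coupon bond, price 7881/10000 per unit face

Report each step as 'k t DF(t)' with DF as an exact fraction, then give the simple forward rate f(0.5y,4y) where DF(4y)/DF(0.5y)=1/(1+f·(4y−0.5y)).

step 1 [0.5y] swap r/2=63/1937: DF=(1 − 63/1937·(0))/(1+63/1937) = 1937/2000 ≈ 0.968500
step 2 [1y] swap r/2=419/19266: DF=(1 − 419/19266·(0.968500))/(1+419/19266) = 9581/10000 ≈ 0.958100
step 3 [1.5y] bond c/2=21/800: DF=(8131017/8000000 − 21/800·(0.968500+0.958100))/(1+21/800) = 9411/10000 ≈ 0.941100
step 4 [2y] bond c/2=3/100: DF=(25797/25000 − 3/100·(0.968500+0.958100+0.941100))/(1+3/100) = 9183/10000 ≈ 0.918300
step 5 [2.5y] zero: DF = P = 8817/10000 ≈ 0.881700
step 6 [3y] zero: DF = P = 8369/10000 ≈ 0.836900
step 7 [3.5y] swap r/2=1753/63293: DF=(1 − 1753/63293·(0.968500+0.958100+0.941100+0.918300+0.881700+0.836900))/(1+1753/63293) = 8247/10000 ≈ 0.824700
step 8 [4y] zero: DF = P = 7881/10000 ≈ 0.788100

1 1/2 1937/2000
2 1 9581/10000
3 3/2 9411/10000
4 2 9183/10000
5 5/2 8817/10000
6 3 8369/10000
7 7/2 8247/10000
8 4 7881/10000
f(0.5y,4y) = ((1937/2000)/(7881/10000) − 1)/(7/2) = 3608/55167 ≈ 6.5401%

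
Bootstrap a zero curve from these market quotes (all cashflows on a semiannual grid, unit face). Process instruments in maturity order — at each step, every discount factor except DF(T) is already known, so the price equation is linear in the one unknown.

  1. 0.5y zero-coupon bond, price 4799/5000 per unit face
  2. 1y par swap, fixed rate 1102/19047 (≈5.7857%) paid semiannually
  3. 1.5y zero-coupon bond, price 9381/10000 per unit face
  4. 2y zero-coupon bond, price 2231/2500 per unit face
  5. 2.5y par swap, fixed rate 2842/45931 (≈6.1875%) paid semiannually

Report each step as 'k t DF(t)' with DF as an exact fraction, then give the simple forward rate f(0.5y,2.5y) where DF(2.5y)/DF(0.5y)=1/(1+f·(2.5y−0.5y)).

1 1/2 4799/5000
2 1 9449/10000
3 3/2 9381/10000
4 2 2231/2500
5 5/2 8579/10000
f(0.5y,2.5y) = ((4799/5000)/(8579/10000) − 1)/(2) = 1019/17158 ≈ 5.9389%

step 1 [0.5y] zero: DF = P = 4799/5000 ≈ 0.959800
step 2 [1y] swap r/2=551/19047: DF=(1 − 551/19047·(0.959800))/(1+551/19047) = 9449/10000 ≈ 0.944900
step 3 [1.5y] zero: DF = P = 9381/10000 ≈ 0.938100
step 4 [2y] zero: DF = P = 2231/2500 ≈ 0.892400
step 5 [2.5y] swap r/2=1421/45931: DF=(1 − 1421/45931·(0.959800+0.944900+0.938100+0.892400))/(1+1421/45931) = 8579/10000 ≈ 0.857900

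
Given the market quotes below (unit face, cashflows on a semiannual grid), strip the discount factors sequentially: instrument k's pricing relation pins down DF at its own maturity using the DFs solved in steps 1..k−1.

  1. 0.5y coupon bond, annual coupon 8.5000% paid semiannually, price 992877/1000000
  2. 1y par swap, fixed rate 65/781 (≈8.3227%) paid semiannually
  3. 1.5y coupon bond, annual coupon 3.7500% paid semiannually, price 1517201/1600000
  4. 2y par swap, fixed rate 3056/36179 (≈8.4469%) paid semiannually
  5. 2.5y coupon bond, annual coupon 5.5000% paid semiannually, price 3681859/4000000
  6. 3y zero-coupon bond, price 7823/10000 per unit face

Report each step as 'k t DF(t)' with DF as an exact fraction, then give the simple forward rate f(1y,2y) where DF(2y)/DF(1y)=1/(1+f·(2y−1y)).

step 1 [0.5y] bond c/2=17/400: DF=(992877/1000000 − 17/400·(0))/(1+17/400) = 2381/2500 ≈ 0.952400
step 2 [1y] swap r/2=65/1562: DF=(1 − 65/1562·(0.952400))/(1+65/1562) = 461/500 ≈ 0.922000
step 3 [1.5y] bond c/2=3/160: DF=(1517201/1600000 − 3/160·(0.952400+0.922000))/(1+3/160) = 8963/10000 ≈ 0.896300
step 4 [2y] swap r/2=1528/36179: DF=(1 − 1528/36179·(0.952400+0.922000+0.896300))/(1+1528/36179) = 1059/1250 ≈ 0.847200
step 5 [2.5y] bond c/2=11/400: DF=(3681859/4000000 − 11/400·(0.952400+0.922000+0.896300+0.847200))/(1+11/400) = 799/1000 ≈ 0.799000
step 6 [3y] zero: DF = P = 7823/10000 ≈ 0.782300

1 1/2 2381/2500
2 1 461/500
3 3/2 8963/10000
4 2 1059/1250
5 5/2 799/1000
6 3 7823/10000
f(1y,2y) = ((461/500)/(1059/1250) − 1)/(1) = 187/2118 ≈ 8.8291%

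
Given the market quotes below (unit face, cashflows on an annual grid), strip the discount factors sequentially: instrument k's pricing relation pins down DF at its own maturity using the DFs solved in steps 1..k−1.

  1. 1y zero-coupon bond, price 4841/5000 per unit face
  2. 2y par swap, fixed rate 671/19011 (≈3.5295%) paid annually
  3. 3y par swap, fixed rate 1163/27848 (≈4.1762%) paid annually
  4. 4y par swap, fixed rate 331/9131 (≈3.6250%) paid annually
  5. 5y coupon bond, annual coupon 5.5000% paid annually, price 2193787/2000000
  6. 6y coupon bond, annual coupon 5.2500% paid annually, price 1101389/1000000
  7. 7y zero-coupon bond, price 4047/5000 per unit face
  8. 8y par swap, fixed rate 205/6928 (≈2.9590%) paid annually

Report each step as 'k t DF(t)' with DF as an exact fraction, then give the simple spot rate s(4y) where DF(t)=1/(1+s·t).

step 1 [1y] zero: DF = P = 4841/5000 ≈ 0.968200
step 2 [2y] swap r/1=671/19011: DF=(1 − 671/19011·(0.968200))/(1+671/19011) = 9329/10000 ≈ 0.932900
step 3 [3y] swap r/1=1163/27848: DF=(1 − 1163/27848·(0.968200+0.932900))/(1+1163/27848) = 8837/10000 ≈ 0.883700
step 4 [4y] swap r/1=331/9131: DF=(1 − 331/9131·(0.968200+0.932900+0.883700))/(1+331/9131) = 2169/2500 ≈ 0.867600
step 5 [5y] bond c/1=11/200: DF=(2193787/2000000 − 11/200·(0.968200+0.932900+0.883700+0.867600))/(1+11/200) = 8493/10000 ≈ 0.849300
step 6 [6y] bond c/1=21/400: DF=(1101389/1000000 − 21/400·(0.968200+0.932900+0.883700+0.867600+0.849300))/(1+21/400) = 8219/10000 ≈ 0.821900
step 7 [7y] zero: DF = P = 4047/5000 ≈ 0.809400
step 8 [8y] swap r/1=205/6928: DF=(1 − 205/6928·(0.968200+0.932900+0.883700+0.867600+0.849300+0.821900+0.809400))/(1+205/6928) = 159/200 ≈ 0.795000

1 1 4841/5000
2 2 9329/10000
3 3 8837/10000
4 4 2169/2500
5 5 8493/10000
6 6 8219/10000
7 7 4047/5000
8 8 159/200
s(4y) = (1/(2169/2500) − 1)/(4) = 331/8676 ≈ 3.8151%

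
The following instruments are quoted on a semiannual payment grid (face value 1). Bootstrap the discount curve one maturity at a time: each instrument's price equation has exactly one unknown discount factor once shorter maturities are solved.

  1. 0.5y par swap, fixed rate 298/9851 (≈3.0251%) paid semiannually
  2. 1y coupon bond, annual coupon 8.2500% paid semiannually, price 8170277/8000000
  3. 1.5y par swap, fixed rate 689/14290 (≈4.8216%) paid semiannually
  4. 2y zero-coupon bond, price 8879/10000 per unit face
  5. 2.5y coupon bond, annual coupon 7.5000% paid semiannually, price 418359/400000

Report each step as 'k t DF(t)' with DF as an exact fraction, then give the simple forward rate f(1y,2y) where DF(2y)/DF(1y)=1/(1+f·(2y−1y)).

1 1/2 9851/10000
2 1 4709/5000
3 3/2 9311/10000
4 2 8879/10000
5 5/2 8727/10000
f(1y,2y) = ((4709/5000)/(8879/10000) − 1)/(1) = 539/8879 ≈ 6.0705%

step 1 [0.5y] swap r/2=149/9851: DF=(1 − 149/9851·(0))/(1+149/9851) = 9851/10000 ≈ 0.985100
step 2 [1y] bond c/2=33/800: DF=(8170277/8000000 − 33/800·(0.985100))/(1+33/800) = 4709/5000 ≈ 0.941800
step 3 [1.5y] swap r/2=689/28580: DF=(1 − 689/28580·(0.985100+0.941800))/(1+689/28580) = 9311/10000 ≈ 0.931100
step 4 [2y] zero: DF = P = 8879/10000 ≈ 0.887900
step 5 [2.5y] bond c/2=3/80: DF=(418359/400000 − 3/80·(0.985100+0.941800+0.931100+0.887900))/(1+3/80) = 8727/10000 ≈ 0.872700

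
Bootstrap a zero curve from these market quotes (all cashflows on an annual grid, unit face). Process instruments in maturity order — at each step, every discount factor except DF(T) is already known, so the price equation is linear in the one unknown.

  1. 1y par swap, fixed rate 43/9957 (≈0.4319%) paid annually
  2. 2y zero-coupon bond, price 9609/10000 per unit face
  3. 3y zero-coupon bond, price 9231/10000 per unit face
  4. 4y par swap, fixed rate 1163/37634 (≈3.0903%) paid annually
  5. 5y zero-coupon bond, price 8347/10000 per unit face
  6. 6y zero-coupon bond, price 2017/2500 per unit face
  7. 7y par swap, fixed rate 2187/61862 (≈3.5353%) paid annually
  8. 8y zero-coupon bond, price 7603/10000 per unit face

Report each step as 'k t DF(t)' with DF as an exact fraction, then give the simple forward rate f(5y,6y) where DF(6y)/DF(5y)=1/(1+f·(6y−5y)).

step 1 [1y] swap r/1=43/9957: DF=(1 − 43/9957·(0))/(1+43/9957) = 9957/10000 ≈ 0.995700
step 2 [2y] zero: DF = P = 9609/10000 ≈ 0.960900
step 3 [3y] zero: DF = P = 9231/10000 ≈ 0.923100
step 4 [4y] swap r/1=1163/37634: DF=(1 − 1163/37634·(0.995700+0.960900+0.923100))/(1+1163/37634) = 8837/10000 ≈ 0.883700
step 5 [5y] zero: DF = P = 8347/10000 ≈ 0.834700
step 6 [6y] zero: DF = P = 2017/2500 ≈ 0.806800
step 7 [7y] swap r/1=2187/61862: DF=(1 − 2187/61862·(0.995700+0.960900+0.923100+0.883700+0.834700+0.806800))/(1+2187/61862) = 7813/10000 ≈ 0.781300
step 8 [8y] zero: DF = P = 7603/10000 ≈ 0.760300

1 1 9957/10000
2 2 9609/10000
3 3 9231/10000
4 4 8837/10000
5 5 8347/10000
6 6 2017/2500
7 7 7813/10000
8 8 7603/10000
f(5y,6y) = ((8347/10000)/(2017/2500) − 1)/(1) = 279/8068 ≈ 3.4581%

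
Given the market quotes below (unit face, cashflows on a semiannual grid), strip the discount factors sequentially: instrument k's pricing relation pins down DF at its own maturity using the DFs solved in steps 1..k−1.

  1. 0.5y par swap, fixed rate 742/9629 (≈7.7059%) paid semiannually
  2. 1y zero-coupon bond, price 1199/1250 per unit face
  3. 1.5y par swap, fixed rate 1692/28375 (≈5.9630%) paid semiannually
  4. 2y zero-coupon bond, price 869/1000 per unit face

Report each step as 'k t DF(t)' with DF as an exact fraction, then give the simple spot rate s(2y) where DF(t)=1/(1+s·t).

step 1 [0.5y] swap r/2=371/9629: DF=(1 − 371/9629·(0))/(1+371/9629) = 9629/10000 ≈ 0.962900
step 2 [1y] zero: DF = P = 1199/1250 ≈ 0.959200
step 3 [1.5y] swap r/2=846/28375: DF=(1 − 846/28375·(0.962900+0.959200))/(1+846/28375) = 4577/5000 ≈ 0.915400
step 4 [2y] zero: DF = P = 869/1000 ≈ 0.869000

1 1/2 9629/10000
2 1 1199/1250
3 3/2 4577/5000
4 2 869/1000
s(2y) = (1/(869/1000) − 1)/(2) = 131/1738 ≈ 7.5374%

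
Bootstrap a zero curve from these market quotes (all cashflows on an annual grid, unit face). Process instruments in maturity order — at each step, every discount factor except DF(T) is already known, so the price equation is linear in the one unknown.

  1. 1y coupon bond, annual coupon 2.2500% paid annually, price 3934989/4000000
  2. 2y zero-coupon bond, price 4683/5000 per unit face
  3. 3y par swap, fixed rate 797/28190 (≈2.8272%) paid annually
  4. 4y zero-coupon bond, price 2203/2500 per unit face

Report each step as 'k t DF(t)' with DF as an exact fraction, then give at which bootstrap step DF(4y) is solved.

step 1 [1y] bond c/1=9/400: DF=(3934989/4000000 − 9/400·(0))/(1+9/400) = 9621/10000 ≈ 0.962100
step 2 [2y] zero: DF = P = 4683/5000 ≈ 0.936600
step 3 [3y] swap r/1=797/28190: DF=(1 − 797/28190·(0.962100+0.936600))/(1+797/28190) = 9203/10000 ≈ 0.920300
step 4 [4y] zero: DF = P = 2203/2500 ≈ 0.881200

1 1 9621/10000
2 2 4683/5000
3 3 9203/10000
4 4 2203/2500
DF(4y) is solved at step 4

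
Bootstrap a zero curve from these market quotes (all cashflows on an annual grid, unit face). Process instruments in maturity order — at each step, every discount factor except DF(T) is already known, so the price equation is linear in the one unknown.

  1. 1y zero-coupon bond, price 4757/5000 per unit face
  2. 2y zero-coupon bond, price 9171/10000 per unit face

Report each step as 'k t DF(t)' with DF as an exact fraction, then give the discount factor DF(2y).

1 1 4757/5000
2 2 9171/10000
DF(2y) = 9171/10000 ≈ 0.917100

step 1 [1y] zero: DF = P = 4757/5000 ≈ 0.951400
step 2 [2y] zero: DF = P = 9171/10000 ≈ 0.917100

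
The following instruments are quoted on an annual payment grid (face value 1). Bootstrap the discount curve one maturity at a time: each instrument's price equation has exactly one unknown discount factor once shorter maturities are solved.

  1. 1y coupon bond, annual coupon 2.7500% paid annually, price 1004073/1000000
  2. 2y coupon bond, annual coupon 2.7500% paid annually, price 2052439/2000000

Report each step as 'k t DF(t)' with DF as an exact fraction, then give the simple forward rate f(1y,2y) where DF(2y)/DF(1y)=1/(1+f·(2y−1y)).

1 1 2443/2500
2 2 4863/5000
f(1y,2y) = ((2443/2500)/(4863/5000) − 1)/(1) = 23/4863 ≈ 0.4730%

step 1 [1y] bond c/1=11/400: DF=(1004073/1000000 − 11/400·(0))/(1+11/400) = 2443/2500 ≈ 0.977200
step 2 [2y] bond c/1=11/400: DF=(2052439/2000000 − 11/400·(0.977200))/(1+11/400) = 4863/5000 ≈ 0.972600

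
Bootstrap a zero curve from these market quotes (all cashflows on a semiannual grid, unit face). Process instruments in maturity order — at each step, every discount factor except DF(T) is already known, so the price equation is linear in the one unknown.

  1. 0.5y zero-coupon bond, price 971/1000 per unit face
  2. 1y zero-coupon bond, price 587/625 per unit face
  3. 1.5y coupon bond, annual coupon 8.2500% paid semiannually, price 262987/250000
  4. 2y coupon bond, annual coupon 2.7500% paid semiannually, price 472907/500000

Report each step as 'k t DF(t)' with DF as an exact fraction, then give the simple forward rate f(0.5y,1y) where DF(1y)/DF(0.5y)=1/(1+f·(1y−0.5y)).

1 1/2 971/1000
2 1 587/625
3 3/2 4673/5000
4 2 559/625
f(0.5y,1y) = ((971/1000)/(587/625) − 1)/(1/2) = 159/2348 ≈ 6.7717%

step 1 [0.5y] zero: DF = P = 971/1000 ≈ 0.971000
step 2 [1y] zero: DF = P = 587/625 ≈ 0.939200
step 3 [1.5y] bond c/2=33/800: DF=(262987/250000 − 33/800·(0.971000+0.939200))/(1+33/800) = 4673/5000 ≈ 0.934600
step 4 [2y] bond c/2=11/800: DF=(472907/500000 − 11/800·(0.971000+0.939200+0.934600))/(1+11/800) = 559/625 ≈ 0.894400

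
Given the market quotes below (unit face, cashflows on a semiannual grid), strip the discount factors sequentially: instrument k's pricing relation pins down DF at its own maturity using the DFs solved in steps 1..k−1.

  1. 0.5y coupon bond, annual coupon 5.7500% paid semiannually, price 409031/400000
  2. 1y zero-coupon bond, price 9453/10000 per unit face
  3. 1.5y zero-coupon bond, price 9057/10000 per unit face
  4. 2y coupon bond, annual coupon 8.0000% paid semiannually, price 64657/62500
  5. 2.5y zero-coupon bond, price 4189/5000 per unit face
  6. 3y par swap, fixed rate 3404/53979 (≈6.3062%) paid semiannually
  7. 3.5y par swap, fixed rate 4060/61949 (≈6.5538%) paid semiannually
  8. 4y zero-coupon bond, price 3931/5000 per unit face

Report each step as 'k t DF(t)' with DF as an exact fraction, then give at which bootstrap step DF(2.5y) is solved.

step 1 [0.5y] bond c/2=23/800: DF=(409031/400000 − 23/800·(0))/(1+23/800) = 497/500 ≈ 0.994000
step 2 [1y] zero: DF = P = 9453/10000 ≈ 0.945300
step 3 [1.5y] zero: DF = P = 9057/10000 ≈ 0.905700
step 4 [2y] bond c/2=1/25: DF=(64657/62500 − 1/25·(0.994000+0.945300+0.905700))/(1+1/25) = 8853/10000 ≈ 0.885300
step 5 [2.5y] zero: DF = P = 4189/5000 ≈ 0.837800
step 6 [3y] swap r/2=1702/53979: DF=(1 − 1702/53979·(0.994000+0.945300+0.905700+0.885300+0.837800))/(1+1702/53979) = 4149/5000 ≈ 0.829800
step 7 [3.5y] swap r/2=2030/61949: DF=(1 − 2030/61949·(0.994000+0.945300+0.905700+0.885300+0.837800+0.829800))/(1+2030/61949) = 797/1000 ≈ 0.797000
step 8 [4y] zero: DF = P = 3931/5000 ≈ 0.786200

1 1/2 497/500
2 1 9453/10000
3 3/2 9057/10000
4 2 8853/10000
5 5/2 4189/5000
6 3 4149/5000
7 7/2 797/1000
8 4 3931/5000
DF(2.5y) is solved at step 5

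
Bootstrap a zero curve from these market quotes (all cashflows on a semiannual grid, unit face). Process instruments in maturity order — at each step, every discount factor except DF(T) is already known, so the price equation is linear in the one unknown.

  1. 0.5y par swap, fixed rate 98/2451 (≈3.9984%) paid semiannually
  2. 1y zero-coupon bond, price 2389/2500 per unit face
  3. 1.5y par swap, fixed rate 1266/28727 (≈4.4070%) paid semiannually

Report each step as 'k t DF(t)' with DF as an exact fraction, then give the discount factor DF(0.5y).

step 1 [0.5y] swap r/2=49/2451: DF=(1 − 49/2451·(0))/(1+49/2451) = 2451/2500 ≈ 0.980400
step 2 [1y] zero: DF = P = 2389/2500 ≈ 0.955600
step 3 [1.5y] swap r/2=633/28727: DF=(1 − 633/28727·(0.980400+0.955600))/(1+633/28727) = 9367/10000 ≈ 0.936700

1 1/2 2451/2500
2 1 2389/2500
3 3/2 9367/10000
DF(0.5y) = 2451/2500 ≈ 0.980400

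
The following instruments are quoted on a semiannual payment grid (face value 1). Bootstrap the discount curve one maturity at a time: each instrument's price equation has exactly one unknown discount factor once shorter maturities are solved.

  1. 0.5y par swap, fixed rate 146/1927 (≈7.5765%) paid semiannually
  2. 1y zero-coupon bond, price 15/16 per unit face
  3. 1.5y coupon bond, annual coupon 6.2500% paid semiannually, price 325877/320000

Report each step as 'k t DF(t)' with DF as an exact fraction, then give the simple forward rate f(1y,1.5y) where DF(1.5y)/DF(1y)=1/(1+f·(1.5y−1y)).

step 1 [0.5y] swap r/2=73/1927: DF=(1 − 73/1927·(0))/(1+73/1927) = 1927/2000 ≈ 0.963500
step 2 [1y] zero: DF = P = 15/16 ≈ 0.937500
step 3 [1.5y] bond c/2=1/32: DF=(325877/320000 − 1/32·(0.963500+0.937500))/(1+1/32) = 9299/10000 ≈ 0.929900

1 1/2 1927/2000
2 1 15/16
3 3/2 9299/10000
f(1y,1.5y) = ((15/16)/(9299/10000) − 1)/(1/2) = 152/9299 ≈ 1.6346%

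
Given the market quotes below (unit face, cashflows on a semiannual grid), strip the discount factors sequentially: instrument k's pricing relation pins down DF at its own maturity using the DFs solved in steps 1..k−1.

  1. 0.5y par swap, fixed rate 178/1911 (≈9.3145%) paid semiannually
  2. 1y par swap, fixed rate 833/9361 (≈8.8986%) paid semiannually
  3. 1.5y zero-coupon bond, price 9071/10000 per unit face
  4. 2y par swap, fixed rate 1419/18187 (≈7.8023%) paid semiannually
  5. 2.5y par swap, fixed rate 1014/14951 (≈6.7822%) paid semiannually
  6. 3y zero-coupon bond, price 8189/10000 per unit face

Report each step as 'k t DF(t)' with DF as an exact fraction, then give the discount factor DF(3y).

1 1/2 1911/2000
2 1 9167/10000
3 3/2 9071/10000
4 2 8581/10000
5 5/2 8479/10000
6 3 8189/10000
DF(3y) = 8189/10000 ≈ 0.818900

step 1 [0.5y] swap r/2=89/1911: DF=(1 − 89/1911·(0))/(1+89/1911) = 1911/2000 ≈ 0.955500
step 2 [1y] swap r/2=833/18722: DF=(1 − 833/18722·(0.955500))/(1+833/18722) = 9167/10000 ≈ 0.916700
step 3 [1.5y] zero: DF = P = 9071/10000 ≈ 0.907100
step 4 [2y] swap r/2=1419/36374: DF=(1 − 1419/36374·(0.955500+0.916700+0.907100))/(1+1419/36374) = 8581/10000 ≈ 0.858100
step 5 [2.5y] swap r/2=507/14951: DF=(1 − 507/14951·(0.955500+0.916700+0.907100+0.858100))/(1+507/14951) = 8479/10000 ≈ 0.847900
step 6 [3y] zero: DF = P = 8189/10000 ≈ 0.818900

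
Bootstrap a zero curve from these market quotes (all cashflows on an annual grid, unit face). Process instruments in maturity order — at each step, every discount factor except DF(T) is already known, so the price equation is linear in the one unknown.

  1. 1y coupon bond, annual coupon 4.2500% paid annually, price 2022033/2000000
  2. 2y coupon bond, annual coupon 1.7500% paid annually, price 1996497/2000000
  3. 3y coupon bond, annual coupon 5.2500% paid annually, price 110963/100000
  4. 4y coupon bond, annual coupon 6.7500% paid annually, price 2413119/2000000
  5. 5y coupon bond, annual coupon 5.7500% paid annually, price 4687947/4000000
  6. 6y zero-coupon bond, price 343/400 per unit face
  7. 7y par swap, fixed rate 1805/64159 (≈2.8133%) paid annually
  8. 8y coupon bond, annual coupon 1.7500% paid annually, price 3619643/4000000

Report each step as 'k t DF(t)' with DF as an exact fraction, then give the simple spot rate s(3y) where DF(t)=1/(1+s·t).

step 1 [1y] bond c/1=17/400: DF=(2022033/2000000 − 17/400·(0))/(1+17/400) = 4849/5000 ≈ 0.969800
step 2 [2y] bond c/1=7/400: DF=(1996497/2000000 − 7/400·(0.969800))/(1+7/400) = 2411/2500 ≈ 0.964400
step 3 [3y] bond c/1=21/400: DF=(110963/100000 − 21/400·(0.969800+0.964400))/(1+21/400) = 4789/5000 ≈ 0.957800
step 4 [4y] bond c/1=27/400: DF=(2413119/2000000 − 27/400·(0.969800+0.964400+0.957800))/(1+27/400) = 4737/5000 ≈ 0.947400
step 5 [5y] bond c/1=23/400: DF=(4687947/4000000 − 23/400·(0.969800+0.964400+0.957800+0.947400))/(1+23/400) = 1799/2000 ≈ 0.899500
step 6 [6y] zero: DF = P = 343/400 ≈ 0.857500
step 7 [7y] swap r/1=1805/64159: DF=(1 − 1805/64159·(0.969800+0.964400+0.957800+0.947400+0.899500+0.857500))/(1+1805/64159) = 1639/2000 ≈ 0.819500
step 8 [8y] bond c/1=7/400: DF=(3619643/4000000 − 7/400·(0.969800+0.964400+0.957800+0.947400+0.899500+0.857500+0.819500))/(1+7/400) = 779/1000 ≈ 0.779000

1 1 4849/5000
2 2 2411/2500
3 3 4789/5000
4 4 4737/5000
5 5 1799/2000
6 6 343/400
7 7 1639/2000
8 8 779/1000
s(3y) = (1/(4789/5000) − 1)/(3) = 211/14367 ≈ 1.4686%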